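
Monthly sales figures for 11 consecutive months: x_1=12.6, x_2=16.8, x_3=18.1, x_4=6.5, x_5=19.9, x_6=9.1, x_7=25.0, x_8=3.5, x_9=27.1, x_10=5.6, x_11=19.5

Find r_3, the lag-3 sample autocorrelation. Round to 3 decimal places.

Mean x̄ = (12.6 + 16.8 + 18.1 + 6.5 + 19.9 + 9.1 + 25.0 + 3.5 + 27.1 + 5.6 + 19.5)/11 = 14.8818
Numerator Σ_{t=1}^{8}(x_t−x̄)(x_{t+3}−x̄) = -348.9019
Denominator Σ(x_t−x̄)² = 636.7964
r_3 = -348.9019 / 636.7964 = -0.548

-0.548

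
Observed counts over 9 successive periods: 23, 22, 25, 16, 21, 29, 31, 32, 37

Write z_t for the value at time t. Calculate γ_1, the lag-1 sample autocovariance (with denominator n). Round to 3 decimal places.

19.254

Mean z̄ = (23 + 22 + 25 + 16 + 21 + 29 + 31 + 32 + 37)/9 = 26.2222
Σ_{t=1}^{8}(z_t−z̄)(z_{t+1}−z̄) = 173.2840
γ_1 = 173.2840 / 9 = 19.254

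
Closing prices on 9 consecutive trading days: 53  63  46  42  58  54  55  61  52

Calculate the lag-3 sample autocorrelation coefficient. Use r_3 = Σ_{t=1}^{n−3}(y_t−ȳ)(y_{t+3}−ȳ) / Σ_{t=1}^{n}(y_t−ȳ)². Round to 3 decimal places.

0.173

Mean ȳ = (53 + 63 + 46 + 42 + 58 + 54 + 55 + 61 + 52)/9 = 53.7778
Σ(y_t−ȳ)(y_{t+3}−ȳ) = (9.1605) + (38.9383) + (-1.7284) + (-14.3951) + (30.4938) + (-0.3951) = 62.0741
Denominator Σ(y_t−ȳ)² = 359.5556
r_3 = 62.0741 / 359.5556 = 0.173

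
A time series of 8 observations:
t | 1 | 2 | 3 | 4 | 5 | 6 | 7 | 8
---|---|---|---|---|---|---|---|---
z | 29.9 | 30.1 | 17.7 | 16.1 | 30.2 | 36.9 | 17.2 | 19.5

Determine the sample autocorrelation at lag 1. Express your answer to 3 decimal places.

0.040

Mean z̄ = (29.9 + 30.1 + 17.7 + 16.1 + 30.2 + 36.9 + 17.2 + 19.5)/8 = 24.7000
Deviations from mean: 5.2000, 5.4000, -7.0000, -8.6000, 5.5000, 12.2000, -7.5000, -5.2000
Σ(z_t−z̄)(z_{t+1}−z̄) = (28.0800) + (-37.8000) + (60.2000) + (-47.3000) + (67.1000) + (-91.5000) + (39.0000) = 17.7800
Denominator Σ(z_t−z̄)² = 441.5400
r_1 = 17.7800 / 441.5400 = 0.040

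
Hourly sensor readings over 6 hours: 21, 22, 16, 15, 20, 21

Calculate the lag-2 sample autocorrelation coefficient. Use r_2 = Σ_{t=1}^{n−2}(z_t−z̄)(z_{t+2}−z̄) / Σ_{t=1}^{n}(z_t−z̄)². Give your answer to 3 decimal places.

Mean z̄ = (21 + 22 + 16 + 15 + 20 + 21)/6 = 19.1667
Deviations from mean: 1.8333, 2.8333, -3.1667, -4.1667, 0.8333, 1.8333
Σ(z_t−z̄)(z_{t+2}−z̄) = (-5.8056) + (-11.8056) + (-2.6389) + (-7.6389) = -27.8889
Denominator Σ(z_t−z̄)² = 42.8333
r_2 = -27.8889 / 42.8333 = -0.651

-0.651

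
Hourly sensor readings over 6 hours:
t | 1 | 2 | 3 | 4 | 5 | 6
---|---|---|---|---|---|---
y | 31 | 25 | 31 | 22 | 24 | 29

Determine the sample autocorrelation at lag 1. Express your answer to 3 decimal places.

Mean ȳ = (31 + 25 + 31 + 22 + 24 + 29)/6 = 27.0000
Deviations from mean: 4.0000, -2.0000, 4.0000, -5.0000, -3.0000, 2.0000
Σ(y_t−ȳ)(y_{t+1}−ȳ) = (-8.0000) + (-8.0000) + (-20.0000) + (15.0000) + (-6.0000) = -27.0000
Denominator Σ(y_t−ȳ)² = 74.0000
r_1 = -27.0000 / 74.0000 = -0.365

-0.365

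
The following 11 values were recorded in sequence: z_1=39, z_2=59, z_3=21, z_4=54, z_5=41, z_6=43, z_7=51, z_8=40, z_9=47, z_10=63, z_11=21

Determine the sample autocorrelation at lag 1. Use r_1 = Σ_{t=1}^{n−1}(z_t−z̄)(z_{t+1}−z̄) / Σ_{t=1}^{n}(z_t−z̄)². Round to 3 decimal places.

-0.591

Mean z̄ = (39 + 59 + 21 + 54 + 41 + 43 + 51 + 40 + 47 + 63 + 21)/11 = 43.5455
Numerator Σ_{t=1}^{10}(z_t−z̄)(z_{t+1}−z̄) = -1093.7521
Denominator Σ(z_t−z̄)² = 1850.7273
r_1 = -1093.7521 / 1850.7273 = -0.591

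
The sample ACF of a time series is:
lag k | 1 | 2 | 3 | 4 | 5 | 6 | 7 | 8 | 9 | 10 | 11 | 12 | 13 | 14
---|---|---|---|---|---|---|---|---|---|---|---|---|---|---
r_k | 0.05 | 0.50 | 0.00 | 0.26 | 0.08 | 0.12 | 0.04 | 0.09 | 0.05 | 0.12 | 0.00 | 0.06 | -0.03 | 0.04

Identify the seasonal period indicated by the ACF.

The largest autocorrelation is r_2 = 0.50, with a weaker echo at lag 4 (0.26); the remaining lags stay at or below 0.12.
The dominant spike at lag 2 indicates a seasonal period of 2.

2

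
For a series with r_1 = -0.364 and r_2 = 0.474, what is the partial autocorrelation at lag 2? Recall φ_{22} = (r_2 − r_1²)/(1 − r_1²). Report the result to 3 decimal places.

φ_{22} = (r_2 − r_1²) / (1 − r_1²)
r_1² = (-0.364)² = 0.132496
Numerator = 0.474 − 0.1325 = 0.3415; denominator = 1 − 0.1325 = 0.8675
φ_{22} = 0.3415 / 0.8675 = 0.394

0.394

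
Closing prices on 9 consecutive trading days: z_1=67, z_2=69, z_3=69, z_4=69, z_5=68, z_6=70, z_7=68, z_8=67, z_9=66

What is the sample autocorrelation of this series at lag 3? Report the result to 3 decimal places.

Mean z̄ = (67 + 69 + 69 + 69 + 68 + 70 + 68 + 67 + 66)/9 = 68.1111
Σ(z_t−z̄)(z_{t+3}−z̄) = (-0.9877) + (-0.0988) + (1.6790) + (-0.0988) + (0.1235) + (-3.9877) = -3.3704
Denominator Σ(z_t−z̄)² = 12.8889
r_3 = -3.3704 / 12.8889 = -0.261

-0.261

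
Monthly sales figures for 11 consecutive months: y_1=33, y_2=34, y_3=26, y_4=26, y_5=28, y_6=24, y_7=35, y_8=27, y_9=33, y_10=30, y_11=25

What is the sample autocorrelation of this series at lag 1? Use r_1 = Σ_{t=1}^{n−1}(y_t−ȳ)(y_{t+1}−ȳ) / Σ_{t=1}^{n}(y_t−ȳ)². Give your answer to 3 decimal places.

Mean ȳ = (33 + 34 + 26 + 26 + 28 + 24 + 35 + 27 + 33 + 30 + 25)/11 = 29.1818
Numerator Σ_{t=1}^{10}(y_t−ȳ)(y_{t+1}−ȳ) = -28.3967
Denominator Σ(y_t−ȳ)² = 157.6364
r_1 = -28.3967 / 157.6364 = -0.180

-0.180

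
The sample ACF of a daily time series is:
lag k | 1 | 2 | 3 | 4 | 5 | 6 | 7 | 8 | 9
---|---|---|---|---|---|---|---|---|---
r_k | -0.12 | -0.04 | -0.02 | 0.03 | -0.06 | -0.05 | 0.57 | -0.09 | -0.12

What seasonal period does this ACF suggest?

The largest autocorrelation is r_7 = 0.57; the remaining lags stay at or below 0.03.
The dominant spike at lag 7 indicates a seasonal period of 7.

7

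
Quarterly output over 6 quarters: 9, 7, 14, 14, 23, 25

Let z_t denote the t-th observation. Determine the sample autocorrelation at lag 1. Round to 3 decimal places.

Mean z̄ = (9 + 7 + 14 + 14 + 23 + 25)/6 = 15.3333
Deviations from mean: -6.3333, -8.3333, -1.3333, -1.3333, 7.6667, 9.6667
Σ(z_t−z̄)(z_{t+1}−z̄) = (52.7778) + (11.1111) + (1.7778) + (-10.2222) + (74.1111) = 129.5556
Denominator Σ(z_t−z̄)² = 265.3333
r_1 = 129.5556 / 265.3333 = 0.488

0.488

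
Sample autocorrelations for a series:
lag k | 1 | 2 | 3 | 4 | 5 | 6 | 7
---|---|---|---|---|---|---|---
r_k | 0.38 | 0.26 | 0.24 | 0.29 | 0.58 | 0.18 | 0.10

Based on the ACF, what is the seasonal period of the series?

5

The largest autocorrelation is r_5 = 0.58; the remaining lags stay at or below 0.38. The elevated value at lag 1 (0.38), dropping to 0.26 at lag 2, reflects decaying short-term dependence rather than seasonality.
The dominant spike at lag 5 indicates a seasonal period of 5.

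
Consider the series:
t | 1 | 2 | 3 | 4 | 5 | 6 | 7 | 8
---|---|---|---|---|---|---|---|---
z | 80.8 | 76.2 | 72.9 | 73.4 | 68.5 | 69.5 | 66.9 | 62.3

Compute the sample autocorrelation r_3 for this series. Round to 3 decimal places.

0.083

Mean z̄ = (80.8 + 76.2 + 72.9 + 73.4 + 68.5 + 69.5 + 66.9 + 62.3)/8 = 71.3125
Deviations from mean: 9.4875, 4.8875, 1.5875, 2.0875, -2.8125, -1.8125, -4.4125, -9.0125
Numerator Σ_{t=1}^{5}(z_t−z̄)(z_{t+3}−z̄) = 19.3183
Denominator Σ(z_t−z̄)² = 232.6688
r_3 = 19.3183 / 232.6688 = 0.083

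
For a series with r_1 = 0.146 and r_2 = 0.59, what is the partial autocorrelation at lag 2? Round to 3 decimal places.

φ_{22} = (r_2 − r_1²) / (1 − r_1²)
r_1² = (0.146)² = 0.021316
Numerator = 0.59 − 0.0213 = 0.5687; denominator = 1 − 0.0213 = 0.9787
φ_{22} = 0.5687 / 0.9787 = 0.581

0.581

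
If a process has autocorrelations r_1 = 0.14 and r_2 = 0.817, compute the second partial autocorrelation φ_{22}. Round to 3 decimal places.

0.813

φ_{22} = (r_2 − r_1²) / (1 − r_1²)
r_1² = (0.14)² = 0.0196
Numerator = 0.817 − 0.0196 = 0.7974; denominator = 1 − 0.0196 = 0.9804
φ_{22} = 0.7974 / 0.9804 = 0.813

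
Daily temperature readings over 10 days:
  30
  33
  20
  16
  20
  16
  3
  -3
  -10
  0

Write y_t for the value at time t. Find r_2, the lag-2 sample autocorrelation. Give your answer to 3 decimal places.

0.298

Mean ȳ = (30 + 33 + 20 + 16 + 20 + 16 + 3 − 3 − 10 + 0)/10 = 12.5000
Numerator Σ_{t=1}^{8}(y_t−ȳ)(y_{t+2}−ȳ) = 553.5000
Denominator Σ(y_t−ȳ)² = 1856.5000
r_2 = 553.5000 / 1856.5000 = 0.298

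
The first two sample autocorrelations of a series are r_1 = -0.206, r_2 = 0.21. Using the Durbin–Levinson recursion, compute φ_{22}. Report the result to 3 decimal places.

0.175

φ_{22} = (r_2 − r_1²) / (1 − r_1²)
r_1² = (-0.206)² = 0.042436
Numerator = 0.21 − 0.0424 = 0.1676; denominator = 1 − 0.0424 = 0.9576
φ_{22} = 0.1676 / 0.9576 = 0.175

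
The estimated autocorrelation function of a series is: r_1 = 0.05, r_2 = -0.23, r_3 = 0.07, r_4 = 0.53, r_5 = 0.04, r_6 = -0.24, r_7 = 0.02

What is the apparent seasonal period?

4

The largest autocorrelation is r_4 = 0.53; the remaining lags stay at or below 0.07.
The dominant spike at lag 4 indicates a seasonal period of 4.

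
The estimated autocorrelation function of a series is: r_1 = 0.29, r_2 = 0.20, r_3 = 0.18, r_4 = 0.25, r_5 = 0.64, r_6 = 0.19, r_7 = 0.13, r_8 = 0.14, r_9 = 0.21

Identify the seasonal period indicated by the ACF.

5

The largest autocorrelation is r_5 = 0.64; the remaining lags stay at or below 0.29. The elevated value at lag 1 (0.29), dropping to 0.20 at lag 2, reflects decaying short-term dependence rather than seasonality.
The dominant spike at lag 5 indicates a seasonal period of 5.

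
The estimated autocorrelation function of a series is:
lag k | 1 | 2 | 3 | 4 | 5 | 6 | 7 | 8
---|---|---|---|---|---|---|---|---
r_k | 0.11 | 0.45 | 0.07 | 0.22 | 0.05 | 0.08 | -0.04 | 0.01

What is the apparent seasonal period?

The largest autocorrelation is r_2 = 0.45, with a weaker echo at lag 4 (0.22); the remaining lags stay at or below 0.11.
The dominant spike at lag 2 indicates a seasonal period of 2.

2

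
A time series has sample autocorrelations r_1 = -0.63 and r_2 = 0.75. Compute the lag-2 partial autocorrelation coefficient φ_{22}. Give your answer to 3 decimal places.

φ_{22} = (r_2 − r_1²) / (1 − r_1²)
r_1² = (-0.63)² = 0.3969
Numerator = 0.75 − 0.3969 = 0.3531; denominator = 1 − 0.3969 = 0.6031
φ_{22} = 0.3531 / 0.6031 = 0.585

0.585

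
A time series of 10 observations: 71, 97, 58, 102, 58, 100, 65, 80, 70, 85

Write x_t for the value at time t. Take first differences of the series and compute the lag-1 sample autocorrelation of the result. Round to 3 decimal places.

-0.915

First differences Δx: 26, -39, 44, -44, 42, -35, 15, -10, 15
Mean of differences = 1.5556
Numerator Σ(Δx_t−Δx̄)(Δx_{t+1}−Δx̄) = -8769.4198
Denominator Σ(Δx_t−Δx̄)² = 9586.2222
r_1(Δx) = -8769.4198 / 9586.2222 = -0.915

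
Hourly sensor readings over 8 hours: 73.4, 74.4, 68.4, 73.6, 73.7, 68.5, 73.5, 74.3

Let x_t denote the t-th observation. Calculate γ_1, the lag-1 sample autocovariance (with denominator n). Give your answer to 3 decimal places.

-2.043

Mean x̄ = (73.4 + 74.4 + 68.4 + 73.6 + 73.7 + 68.5 + 73.5 + 74.3)/8 = 72.4750
Σ_{t=1}^{7}(x_t−x̄)(x_{t+1}−x̄) = -16.3431
γ_1 = -16.3431 / 8 = -2.043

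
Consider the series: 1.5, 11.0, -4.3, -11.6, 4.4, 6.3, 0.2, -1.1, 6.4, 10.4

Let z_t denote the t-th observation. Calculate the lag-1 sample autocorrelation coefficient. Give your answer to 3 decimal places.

Mean z̄ = (1.5 + 11.0 − 4.3 − 11.6 + 4.4 + 6.3 + 0.2 − 1.1 + 6.4 + 10.4)/10 = 2.3200
Numerator Σ_{t=1}^{9}(z_t−z̄)(z_{t+1}−z̄) = 24.7216
Denominator Σ(z_t−z̄)² = 431.8960
r_1 = 24.7216 / 431.8960 = 0.057

0.057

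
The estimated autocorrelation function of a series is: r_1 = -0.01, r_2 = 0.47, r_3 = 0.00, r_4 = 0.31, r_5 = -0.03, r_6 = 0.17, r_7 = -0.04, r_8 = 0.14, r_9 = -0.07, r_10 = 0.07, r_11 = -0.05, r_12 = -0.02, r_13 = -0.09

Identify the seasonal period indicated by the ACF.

2

The largest autocorrelation is r_2 = 0.47, with weaker echoes at lags 4 (0.31) and 6 (0.17); the remaining lags stay at or below 0.14.
The dominant spike at lag 2 indicates a seasonal period of 2.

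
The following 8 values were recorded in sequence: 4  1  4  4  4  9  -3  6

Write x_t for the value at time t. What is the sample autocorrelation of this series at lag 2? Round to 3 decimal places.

Mean x̄ = (4 + 1 + 4 + 4 + 4 + 9 − 3 + 6)/8 = 3.6250
Σ(x_t−x̄)(x_{t+2}−x̄) = (0.1406) + (-0.9844) + (0.1406) + (2.0156) + (-2.4844) + (12.7656) = 11.5938
Denominator Σ(x_t−x̄)² = 85.8750
r_2 = 11.5938 / 85.8750 = 0.135

0.135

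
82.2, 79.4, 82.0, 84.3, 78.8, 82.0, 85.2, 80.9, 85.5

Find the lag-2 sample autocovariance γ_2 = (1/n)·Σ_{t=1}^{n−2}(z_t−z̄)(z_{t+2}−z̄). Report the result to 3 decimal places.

Mean z̄ = (82.2 + 79.4 + 82.0 + 84.3 + 78.8 + 82.0 + 85.2 + 80.9 + 85.5)/9 = 82.2556
Σ_{t=1}^{7}(z_t−z̄)(z_{t+2}−z̄) = -5.7384
γ_2 = -5.7384 / 9 = -0.638

-0.638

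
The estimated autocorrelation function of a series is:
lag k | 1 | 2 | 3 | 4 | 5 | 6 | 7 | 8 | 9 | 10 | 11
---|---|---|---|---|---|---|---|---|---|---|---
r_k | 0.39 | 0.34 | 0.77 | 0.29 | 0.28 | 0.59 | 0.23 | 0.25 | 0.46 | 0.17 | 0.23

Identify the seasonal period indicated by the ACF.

The largest autocorrelation is r_3 = 0.77, with weaker echoes at lags 6 (0.59) and 9 (0.46); the remaining lags stay at or below 0.39. The elevated value at lag 1 (0.39), dropping to 0.34 at lag 2, reflects decaying short-term dependence rather than seasonality.
The dominant spike at lag 3 indicates a seasonal period of 3.

3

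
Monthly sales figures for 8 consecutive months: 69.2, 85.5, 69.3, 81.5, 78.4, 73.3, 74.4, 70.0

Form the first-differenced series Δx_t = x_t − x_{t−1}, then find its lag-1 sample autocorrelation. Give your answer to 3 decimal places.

First differences Δx: 16.3, -16.2, 12.2, -3.1, -5.1, 1.1, -4.4
Mean of differences = 0.1143
Numerator Σ(Δx_t−Δx̄)(Δx_{t+1}−Δx̄) = -492.9045
Denominator Σ(Δx_t−Δx̄)² = 733.0686
r_1(Δx) = -492.9045 / 733.0686 = -0.672

-0.672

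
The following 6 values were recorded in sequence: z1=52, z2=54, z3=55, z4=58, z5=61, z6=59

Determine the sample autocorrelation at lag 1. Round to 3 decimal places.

0.535

Mean z̄ = (52 + 54 + 55 + 58 + 61 + 59)/6 = 56.5000
Deviations from mean: -4.5000, -2.5000, -1.5000, 1.5000, 4.5000, 2.5000
Numerator Σ_{t=1}^{5}(z_t−z̄)(z_{t+1}−z̄) = 30.7500
Denominator Σ(z_t−z̄)² = 57.5000
r_1 = 30.7500 / 57.5000 = 0.535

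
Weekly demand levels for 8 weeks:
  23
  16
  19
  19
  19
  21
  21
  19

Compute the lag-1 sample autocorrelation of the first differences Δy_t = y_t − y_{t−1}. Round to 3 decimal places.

-0.290

First differences Δy: -7, 3, 0, 0, 2, 0, -2
Mean of differences = -0.5714
Numerator Σ(Δy_t−Δȳ)(Δy_{t+1}−Δȳ) = -18.4694
Denominator Σ(Δy_t−Δȳ)² = 63.7143
r_1(Δy) = -18.4694 / 63.7143 = -0.290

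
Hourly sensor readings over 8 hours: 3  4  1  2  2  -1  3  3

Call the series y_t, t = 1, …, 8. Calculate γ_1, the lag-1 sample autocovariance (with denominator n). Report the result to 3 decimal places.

Mean ȳ = (3 + 4 + 1 + 2 + 2 − 1 + 3 + 3)/8 = 2.1250
Deviations: 0.8750, 1.8750, -1.1250, -0.1250, -0.1250, -3.1250, 0.8750, 0.8750
Σ_{t=1}^{7}(y_t−ȳ)(y_{t+1}−ȳ) = -1.8906
γ_1 = -1.8906 / 8 = -0.236

-0.236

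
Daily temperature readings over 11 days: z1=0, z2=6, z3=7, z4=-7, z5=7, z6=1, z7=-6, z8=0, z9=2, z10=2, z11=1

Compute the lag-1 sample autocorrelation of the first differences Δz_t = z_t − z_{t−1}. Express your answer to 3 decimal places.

First differences Δz: 6, 1, -14, 14, -6, -7, 6, 2, 0, -1
Mean of differences = 0.1000
Numerator Σ(Δz_t−Δz̄)(Δz_{t+1}−Δz̄) = -275.6100
Denominator Σ(Δz_t−Δz̄)² = 554.9000
r_1(Δz) = -275.6100 / 554.9000 = -0.497

-0.497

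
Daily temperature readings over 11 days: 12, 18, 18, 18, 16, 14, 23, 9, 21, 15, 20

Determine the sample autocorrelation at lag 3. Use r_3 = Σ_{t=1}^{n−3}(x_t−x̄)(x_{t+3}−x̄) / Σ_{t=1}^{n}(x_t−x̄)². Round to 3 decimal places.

-0.268

Mean x̄ = (12 + 18 + 18 + 18 + 16 + 14 + 23 + 9 + 21 + 15 + 20)/11 = 16.7273
Numerator Σ_{t=1}^{8}(x_t−x̄)(x_{t+3}−x̄) = -44.5868
Denominator Σ(x_t−x̄)² = 166.1818
r_3 = -44.5868 / 166.1818 = -0.268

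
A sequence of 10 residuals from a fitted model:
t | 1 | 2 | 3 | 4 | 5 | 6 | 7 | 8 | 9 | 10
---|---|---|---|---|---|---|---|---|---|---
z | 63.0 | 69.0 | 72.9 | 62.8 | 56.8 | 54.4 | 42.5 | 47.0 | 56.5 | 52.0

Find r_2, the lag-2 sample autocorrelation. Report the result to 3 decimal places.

0.293

Mean z̄ = (63.0 + 69.0 + 72.9 + 62.8 + 56.8 + 54.4 + 42.5 + 47.0 + 56.5 + 52.0)/10 = 57.6900
Numerator Σ_{t=1}^{8}(z_t−z̄)(z_{t+2}−z̄) = 235.8018
Denominator Σ(z_t−z̄)² = 803.9890
r_2 = 235.8018 / 803.9890 = 0.293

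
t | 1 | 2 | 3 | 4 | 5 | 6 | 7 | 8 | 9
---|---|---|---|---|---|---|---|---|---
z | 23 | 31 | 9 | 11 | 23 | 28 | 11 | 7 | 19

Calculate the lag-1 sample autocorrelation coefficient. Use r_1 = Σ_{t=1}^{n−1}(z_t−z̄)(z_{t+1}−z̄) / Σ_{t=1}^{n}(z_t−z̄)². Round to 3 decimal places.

Mean z̄ = (23 + 31 + 9 + 11 + 23 + 28 + 11 + 7 + 19)/9 = 18.0000
Numerator Σ_{t=1}^{8}(z_t−z̄)(z_{t+1}−z̄) = 22.0000
Denominator Σ(z_t−z̄)² = 620.0000
r_1 = 22.0000 / 620.0000 = 0.035

0.035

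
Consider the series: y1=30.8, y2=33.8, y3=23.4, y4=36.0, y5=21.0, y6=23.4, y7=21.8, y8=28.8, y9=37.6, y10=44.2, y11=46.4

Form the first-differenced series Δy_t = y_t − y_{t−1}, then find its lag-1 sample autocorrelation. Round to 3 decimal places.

First differences Δy: 3.0, -10.4, 12.6, -15.0, 2.4, -1.6, 7.0, 8.8, 6.6, 2.2
Mean of differences = 1.5600
Numerator Σ(Δy_t−Δȳ)(Δy_{t+1}−Δȳ) = -286.7376
Denominator Σ(Δy_t−Δȳ)² = 659.7440
r_1(Δy) = -286.7376 / 659.7440 = -0.435

-0.435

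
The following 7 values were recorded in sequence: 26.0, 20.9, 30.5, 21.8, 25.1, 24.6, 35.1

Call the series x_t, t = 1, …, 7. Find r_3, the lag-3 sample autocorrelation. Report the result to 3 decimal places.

-0.262

Mean x̄ = (26.0 + 20.9 + 30.5 + 21.8 + 25.1 + 24.6 + 35.1)/7 = 26.2857
Deviations from mean: -0.2857, -5.3857, 4.2143, -4.4857, -1.1857, -1.6857, 8.8143
Σ(x_t−x̄)(x_{t+3}−x̄) = (1.2816) + (6.3859) + (-7.1041) + (-39.5384) = -38.9749
Denominator Σ(x_t−x̄)² = 148.9086
r_3 = -38.9749 / 148.9086 = -0.262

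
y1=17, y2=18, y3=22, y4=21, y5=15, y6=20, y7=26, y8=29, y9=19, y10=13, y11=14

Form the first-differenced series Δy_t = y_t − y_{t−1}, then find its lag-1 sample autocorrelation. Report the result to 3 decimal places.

First differences Δy: 1, 4, -1, -6, 5, 6, 3, -10, -6, 1
Mean of differences = -0.3000
Numerator Σ(Δy_t−Δȳ)(Δy_{t+1}−Δȳ) = 46.4100
Denominator Σ(Δy_t−Δȳ)² = 260.1000
r_1(Δy) = 46.4100 / 260.1000 = 0.178

0.178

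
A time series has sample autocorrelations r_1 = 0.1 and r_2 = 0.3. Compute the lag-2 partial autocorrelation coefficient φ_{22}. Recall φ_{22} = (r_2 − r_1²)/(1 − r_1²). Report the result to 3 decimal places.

0.293

φ_{22} = (r_2 − r_1²) / (1 − r_1²)
r_1² = (0.1)² = 0.01
Numerator = 0.3 − 0.0100 = 0.2900; denominator = 1 − 0.0100 = 0.9900
φ_{22} = 0.2900 / 0.9900 = 0.293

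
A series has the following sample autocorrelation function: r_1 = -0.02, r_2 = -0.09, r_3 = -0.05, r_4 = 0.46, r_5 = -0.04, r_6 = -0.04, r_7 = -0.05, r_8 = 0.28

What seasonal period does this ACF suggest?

4

The largest autocorrelation is r_4 = 0.46, with a weaker echo at lag 8 (0.28); the remaining lags stay at or below -0.02.
The dominant spike at lag 4 indicates a seasonal period of 4.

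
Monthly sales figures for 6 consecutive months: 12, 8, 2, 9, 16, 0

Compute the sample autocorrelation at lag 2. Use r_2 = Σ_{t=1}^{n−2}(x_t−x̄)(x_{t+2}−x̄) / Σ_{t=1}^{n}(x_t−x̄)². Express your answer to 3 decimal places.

Mean x̄ = (12 + 8 + 2 + 9 + 16 + 0)/6 = 7.8333
Deviations from mean: 4.1667, 0.1667, -5.8333, 1.1667, 8.1667, -7.8333
Σ(x_t−x̄)(x_{t+2}−x̄) = (-24.3056) + (0.1944) + (-47.6389) + (-9.1389) = -80.8889
Denominator Σ(x_t−x̄)² = 180.8333
r_2 = -80.8889 / 180.8333 = -0.447

-0.447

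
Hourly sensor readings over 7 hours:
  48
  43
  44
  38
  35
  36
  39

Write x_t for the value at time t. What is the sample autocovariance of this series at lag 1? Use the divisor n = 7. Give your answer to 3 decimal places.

Mean x̄ = (48 + 43 + 44 + 38 + 35 + 36 + 39)/7 = 40.4286
Σ_{t=1}^{6}(x_t−x̄)(x_{t+1}−x̄) = 63.5306
γ_1 = 63.5306 / 7 = 9.076

9.076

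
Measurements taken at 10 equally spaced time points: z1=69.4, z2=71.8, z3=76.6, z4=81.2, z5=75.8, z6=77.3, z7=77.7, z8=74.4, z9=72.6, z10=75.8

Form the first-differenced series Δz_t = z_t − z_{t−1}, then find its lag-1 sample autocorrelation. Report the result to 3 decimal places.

-0.009

First differences Δz: 2.4, 4.8, 4.6, -5.4, 1.5, 0.4, -3.3, -1.8, 3.2
Mean of differences = 0.7111
Numerator Σ(Δz_t−Δz̄)(Δz_{t+1}−Δz̄) = -0.9546
Denominator Σ(Δz_t−Δz̄)² = 101.3489
r_1(Δz) = -0.9546 / 101.3489 = -0.009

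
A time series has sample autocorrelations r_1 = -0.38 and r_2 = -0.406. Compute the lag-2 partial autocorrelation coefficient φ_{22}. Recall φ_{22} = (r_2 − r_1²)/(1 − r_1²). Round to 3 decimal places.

φ_{22} = (r_2 − r_1²) / (1 − r_1²)
r_1² = (-0.38)² = 0.1444
Numerator = -0.406 − 0.1444 = -0.5504; denominator = 1 − 0.1444 = 0.8556
φ_{22} = -0.5504 / 0.8556 = -0.643

-0.643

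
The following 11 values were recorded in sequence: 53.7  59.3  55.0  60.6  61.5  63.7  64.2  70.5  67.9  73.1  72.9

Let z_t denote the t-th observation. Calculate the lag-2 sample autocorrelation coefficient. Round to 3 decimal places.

0.501

Mean z̄ = (53.7 + 59.3 + 55.0 + 60.6 + 61.5 + 63.7 + 64.2 + 70.5 + 67.9 + 73.1 + 72.9)/11 = 63.8545
Numerator Σ_{t=1}^{9}(z_t−z̄)(z_{t+2}−z̄) = 223.6786
Denominator Σ(z_t−z̄)² = 446.3673
r_2 = 223.6786 / 446.3673 = 0.501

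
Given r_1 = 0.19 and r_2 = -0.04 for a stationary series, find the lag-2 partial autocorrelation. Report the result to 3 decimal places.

-0.079

φ_{22} = (r_2 − r_1²) / (1 − r_1²)
r_1² = (0.19)² = 0.0361
Numerator = -0.04 − 0.0361 = -0.0761; denominator = 1 − 0.0361 = 0.9639
φ_{22} = -0.0761 / 0.9639 = -0.079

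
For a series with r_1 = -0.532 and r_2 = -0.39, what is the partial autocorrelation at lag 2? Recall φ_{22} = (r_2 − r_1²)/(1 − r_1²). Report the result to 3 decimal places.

φ_{22} = (r_2 − r_1²) / (1 − r_1²)
r_1² = (-0.532)² = 0.283024
Numerator = -0.39 − 0.2830 = -0.6730; denominator = 1 − 0.2830 = 0.7170
φ_{22} = -0.6730 / 0.7170 = -0.939

-0.939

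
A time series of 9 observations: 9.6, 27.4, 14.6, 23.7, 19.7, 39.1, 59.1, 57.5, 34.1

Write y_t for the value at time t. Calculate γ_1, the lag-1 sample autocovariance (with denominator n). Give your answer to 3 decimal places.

142.803

Mean ȳ = (9.6 + 27.4 + 14.6 + 23.7 + 19.7 + 39.1 + 59.1 + 57.5 + 34.1)/9 = 31.6444
Σ_{t=1}^{8}(y_t−ȳ)(y_{t+1}−ȳ) = 1285.2236
γ_1 = 1285.2236 / 9 = 142.803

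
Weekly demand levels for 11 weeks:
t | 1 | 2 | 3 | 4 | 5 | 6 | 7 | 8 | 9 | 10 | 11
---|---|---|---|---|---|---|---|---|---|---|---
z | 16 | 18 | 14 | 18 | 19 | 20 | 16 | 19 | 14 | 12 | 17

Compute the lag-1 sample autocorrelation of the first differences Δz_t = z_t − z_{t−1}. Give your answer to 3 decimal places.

First differences Δz: 2, -4, 4, 1, 1, -4, 3, -5, -2, 5
Mean of differences = 0.1000
Numerator Σ(Δz_t−Δz̄)(Δz_{t+1}−Δz̄) = -49.4100
Denominator Σ(Δz_t−Δz̄)² = 116.9000
r_1(Δz) = -49.4100 / 116.9000 = -0.423

-0.423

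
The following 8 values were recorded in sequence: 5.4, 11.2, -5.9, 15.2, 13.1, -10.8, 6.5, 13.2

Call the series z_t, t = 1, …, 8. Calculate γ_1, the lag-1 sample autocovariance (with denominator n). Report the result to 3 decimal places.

Mean z̄ = (5.4 + 11.2 − 5.9 + 15.2 + 13.1 − 10.8 + 6.5 + 13.2)/8 = 5.9875
Deviations: -0.5875, 5.2125, -11.8875, 9.2125, 7.1125, -16.7875, 0.5125, 7.2125
Σ_{t=1}^{7}(z_t−z̄)(z_{t+1}−z̄) = -233.3239
γ_1 = -233.3239 / 8 = -29.165

-29.165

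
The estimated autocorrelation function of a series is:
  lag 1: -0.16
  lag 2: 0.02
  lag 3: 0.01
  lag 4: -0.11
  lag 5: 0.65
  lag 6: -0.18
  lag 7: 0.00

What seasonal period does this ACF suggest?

5

The largest autocorrelation is r_5 = 0.65; the remaining lags stay at or below 0.02.
The dominant spike at lag 5 indicates a seasonal period of 5.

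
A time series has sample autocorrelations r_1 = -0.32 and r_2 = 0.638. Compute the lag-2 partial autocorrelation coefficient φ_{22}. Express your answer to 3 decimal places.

0.597

φ_{22} = (r_2 − r_1²) / (1 − r_1²)
r_1² = (-0.32)² = 0.1024
Numerator = 0.638 − 0.1024 = 0.5356; denominator = 1 − 0.1024 = 0.8976
φ_{22} = 0.5356 / 0.8976 = 0.597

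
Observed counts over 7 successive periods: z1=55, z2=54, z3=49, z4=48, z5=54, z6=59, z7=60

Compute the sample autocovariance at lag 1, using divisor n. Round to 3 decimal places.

8.691

Mean z̄ = (55 + 54 + 49 + 48 + 54 + 59 + 60)/7 = 54.1429
Σ_{t=1}^{6}(z_t−z̄)(z_{t+1}−z̄) = 60.8367
γ_1 = 60.8367 / 7 = 8.691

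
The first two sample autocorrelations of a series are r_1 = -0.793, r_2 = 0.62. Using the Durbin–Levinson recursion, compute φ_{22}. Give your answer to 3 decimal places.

-0.024

φ_{22} = (r_2 − r_1²) / (1 − r_1²)
r_1² = (-0.793)² = 0.628849
Numerator = 0.62 − 0.6288 = -0.0088; denominator = 1 − 0.6288 = 0.3712
φ_{22} = -0.0088 / 0.3712 = -0.024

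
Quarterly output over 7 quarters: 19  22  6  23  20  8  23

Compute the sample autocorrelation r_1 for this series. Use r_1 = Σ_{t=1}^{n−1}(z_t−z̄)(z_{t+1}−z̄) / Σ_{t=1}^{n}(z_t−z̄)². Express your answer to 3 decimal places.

-0.553

Mean z̄ = (19 + 22 + 6 + 23 + 20 + 8 + 23)/7 = 17.2857
Numerator Σ_{t=1}^{6}(z_t−z̄)(z_{t+1}−z̄) = -172.3673
Denominator Σ(z_t−z̄)² = 311.4286
r_1 = -172.3673 / 311.4286 = -0.553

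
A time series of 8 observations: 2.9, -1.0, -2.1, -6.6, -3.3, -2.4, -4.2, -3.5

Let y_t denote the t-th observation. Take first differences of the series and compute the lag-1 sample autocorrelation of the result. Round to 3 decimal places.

First differences Δy: -3.9, -1.1, -4.5, 3.3, 0.9, -1.8, 0.7
Mean of differences = -0.9143
Numerator Σ(Δy_t−Δȳ)(Δy_{t+1}−Δȳ) = -9.2816
Denominator Σ(Δy_t−Δȳ)² = 46.2486
r_1(Δy) = -9.2816 / 46.2486 = -0.201

-0.201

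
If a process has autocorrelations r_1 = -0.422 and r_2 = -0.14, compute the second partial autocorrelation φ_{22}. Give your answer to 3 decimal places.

φ_{22} = (r_2 − r_1²) / (1 − r_1²)
r_1² = (-0.422)² = 0.178084
Numerator = -0.14 − 0.1781 = -0.3181; denominator = 1 − 0.1781 = 0.8219
φ_{22} = -0.3181 / 0.8219 = -0.387

-0.387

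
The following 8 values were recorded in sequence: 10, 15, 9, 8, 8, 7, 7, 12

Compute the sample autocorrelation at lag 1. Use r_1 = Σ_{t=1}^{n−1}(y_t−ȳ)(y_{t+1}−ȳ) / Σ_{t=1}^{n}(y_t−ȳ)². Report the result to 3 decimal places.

0.125

Mean ȳ = (10 + 15 + 9 + 8 + 8 + 7 + 7 + 12)/8 = 9.5000
Σ(y_t−ȳ)(y_{t+1}−ȳ) = (2.7500) + (-2.7500) + (0.7500) + (2.2500) + (3.7500) + (6.2500) + (-6.2500) = 6.7500
Denominator Σ(y_t−ȳ)² = 54.0000
r_1 = 6.7500 / 54.0000 = 0.125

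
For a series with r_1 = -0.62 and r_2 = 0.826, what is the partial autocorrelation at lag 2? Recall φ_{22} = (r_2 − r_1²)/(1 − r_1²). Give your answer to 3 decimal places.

φ_{22} = (r_2 − r_1²) / (1 − r_1²)
r_1² = (-0.62)² = 0.3844
Numerator = 0.826 − 0.3844 = 0.4416; denominator = 1 − 0.3844 = 0.6156
φ_{22} = 0.4416 / 0.6156 = 0.717

0.717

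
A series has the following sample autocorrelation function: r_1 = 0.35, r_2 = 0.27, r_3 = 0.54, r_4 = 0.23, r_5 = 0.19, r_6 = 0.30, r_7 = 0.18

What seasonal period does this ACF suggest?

The largest autocorrelation is r_3 = 0.54; the remaining lags stay at or below 0.35. The elevated value at lag 1 (0.35), dropping to 0.27 at lag 2, reflects decaying short-term dependence rather than seasonality.
The dominant spike at lag 3 indicates a seasonal period of 3.

3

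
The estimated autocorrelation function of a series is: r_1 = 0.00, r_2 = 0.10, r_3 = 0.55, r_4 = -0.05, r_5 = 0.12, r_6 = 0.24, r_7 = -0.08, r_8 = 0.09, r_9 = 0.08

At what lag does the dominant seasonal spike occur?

3

The largest autocorrelation is r_3 = 0.55, with a weaker echo at lag 6 (0.24); the remaining lags stay at or below 0.12.
The dominant spike at lag 3 indicates a seasonal period of 3.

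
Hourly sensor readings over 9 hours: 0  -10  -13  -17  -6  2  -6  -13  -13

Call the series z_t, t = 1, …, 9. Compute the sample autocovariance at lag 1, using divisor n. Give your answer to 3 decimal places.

8.077

Mean z̄ = (0 − 10 − 13 − 17 − 6 + 2 − 6 − 13 − 13)/9 = -8.4444
Σ_{t=1}^{8}(z_t−z̄)(z_{t+1}−z̄) = 72.6914
γ_1 = 72.6914 / 9 = 8.077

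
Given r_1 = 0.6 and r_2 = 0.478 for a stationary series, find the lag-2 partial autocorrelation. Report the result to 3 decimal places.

φ_{22} = (r_2 − r_1²) / (1 − r_1²)
r_1² = (0.6)² = 0.36
Numerator = 0.478 − 0.3600 = 0.1180; denominator = 1 − 0.3600 = 0.6400
φ_{22} = 0.1180 / 0.6400 = 0.184

0.184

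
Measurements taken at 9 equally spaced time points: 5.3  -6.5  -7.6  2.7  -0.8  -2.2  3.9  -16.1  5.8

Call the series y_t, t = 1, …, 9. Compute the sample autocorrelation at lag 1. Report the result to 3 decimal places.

-0.520

Mean ȳ = (5.3 − 6.5 − 7.6 + 2.7 − 0.8 − 2.2 + 3.9 − 16.1 + 5.8)/9 = -1.7222
Numerator Σ_{t=1}^{8}(y_t−ȳ)(y_{t+1}−ȳ) = -219.4972
Denominator Σ(y_t−ȳ)² = 422.2356
r_1 = -219.4972 / 422.2356 = -0.520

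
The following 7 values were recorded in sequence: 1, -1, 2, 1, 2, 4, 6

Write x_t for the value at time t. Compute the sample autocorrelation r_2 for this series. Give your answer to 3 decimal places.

0.036

Mean x̄ = (1 − 1 + 2 + 1 + 2 + 4 + 6)/7 = 2.1429
Deviations from mean: -1.1429, -3.1429, -0.1429, -1.1429, -0.1429, 1.8571, 3.8571
Σ(x_t−x̄)(x_{t+2}−x̄) = (0.1633) + (3.5918) + (0.0204) + (-2.1224) + (-0.5510) = 1.1020
Denominator Σ(x_t−x̄)² = 30.8571
r_2 = 1.1020 / 30.8571 = 0.036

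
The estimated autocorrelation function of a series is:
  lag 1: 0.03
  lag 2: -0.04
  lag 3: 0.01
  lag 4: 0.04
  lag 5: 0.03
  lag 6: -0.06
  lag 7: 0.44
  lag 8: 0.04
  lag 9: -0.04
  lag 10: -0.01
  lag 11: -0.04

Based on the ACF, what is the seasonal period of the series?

The largest autocorrelation is r_7 = 0.44; the remaining lags stay at or below 0.04.
The dominant spike at lag 7 indicates a seasonal period of 7.

7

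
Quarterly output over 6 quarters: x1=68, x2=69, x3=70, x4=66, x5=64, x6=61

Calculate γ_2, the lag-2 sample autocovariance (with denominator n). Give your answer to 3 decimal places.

-0.259

Mean x̄ = (68 + 69 + 70 + 66 + 64 + 61)/6 = 66.3333
Deviations: 1.6667, 2.6667, 3.6667, -0.3333, -2.3333, -5.3333
Σ_{t=1}^{4}(x_t−x̄)(x_{t+2}−x̄) = -1.5556
γ_2 = -1.5556 / 6 = -0.259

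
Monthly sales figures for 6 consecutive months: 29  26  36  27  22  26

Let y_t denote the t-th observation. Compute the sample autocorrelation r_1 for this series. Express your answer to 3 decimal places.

-0.077

Mean ȳ = (29 + 26 + 36 + 27 + 22 + 26)/6 = 27.6667
Deviations from mean: 1.3333, -1.6667, 8.3333, -0.6667, -5.6667, -1.6667
Numerator Σ_{t=1}^{5}(y_t−ȳ)(y_{t+1}−ȳ) = -8.4444
Denominator Σ(y_t−ȳ)² = 109.3333
r_1 = -8.4444 / 109.3333 = -0.077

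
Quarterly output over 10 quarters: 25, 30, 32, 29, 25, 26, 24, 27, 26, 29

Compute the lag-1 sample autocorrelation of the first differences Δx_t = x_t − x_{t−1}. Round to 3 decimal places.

-0.006

First differences Δx: 5, 2, -3, -4, 1, -2, 3, -1, 3
Mean of differences = 0.4444
Numerator Σ(Δx_t−Δx̄)(Δx_{t+1}−Δx̄) = -0.4198
Denominator Σ(Δx_t−Δx̄)² = 76.2222
r_1(Δx) = -0.4198 / 76.2222 = -0.006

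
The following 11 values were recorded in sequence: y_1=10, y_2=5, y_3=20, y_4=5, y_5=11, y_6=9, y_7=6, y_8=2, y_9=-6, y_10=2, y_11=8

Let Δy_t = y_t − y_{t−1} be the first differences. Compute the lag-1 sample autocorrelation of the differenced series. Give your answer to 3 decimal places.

-0.524

First differences Δy: -5, 15, -15, 6, -2, -3, -4, -8, 8, 6
Mean of differences = -0.2000
Numerator Σ(Δy_t−Δȳ)(Δy_{t+1}−Δȳ) = -368.6400
Denominator Σ(Δy_t−Δȳ)² = 703.6000
r_1(Δy) = -368.6400 / 703.6000 = -0.524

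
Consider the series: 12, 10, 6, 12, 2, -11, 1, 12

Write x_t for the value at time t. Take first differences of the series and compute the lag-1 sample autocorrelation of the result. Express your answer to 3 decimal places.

First differences Δx: -2, -4, 6, -10, -13, 12, 11
Mean of differences = 0.0000
Numerator Σ(Δx_t−Δx̄)(Δx_{t+1}−Δx̄) = 30.0000
Denominator Σ(Δx_t−Δx̄)² = 590.0000
r_1(Δx) = 30.0000 / 590.0000 = 0.051

0.051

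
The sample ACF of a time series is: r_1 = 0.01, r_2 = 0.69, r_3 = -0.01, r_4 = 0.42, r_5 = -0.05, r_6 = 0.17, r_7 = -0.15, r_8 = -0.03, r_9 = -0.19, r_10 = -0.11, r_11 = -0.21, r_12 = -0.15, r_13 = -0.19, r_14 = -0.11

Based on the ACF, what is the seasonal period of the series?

2

The largest autocorrelation is r_2 = 0.69, with weaker echoes at lags 4 (0.42) and 6 (0.17); the remaining lags stay at or below 0.01.
The dominant spike at lag 2 indicates a seasonal period of 2.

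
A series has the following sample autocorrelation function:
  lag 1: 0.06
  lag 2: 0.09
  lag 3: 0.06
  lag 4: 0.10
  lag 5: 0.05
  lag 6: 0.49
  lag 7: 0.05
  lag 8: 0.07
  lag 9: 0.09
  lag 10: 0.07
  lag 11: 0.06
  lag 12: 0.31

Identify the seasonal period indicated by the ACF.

6

The largest autocorrelation is r_6 = 0.49, with a weaker echo at lag 12 (0.31); the remaining lags stay at or below 0.10.
The dominant spike at lag 6 indicates a seasonal period of 6.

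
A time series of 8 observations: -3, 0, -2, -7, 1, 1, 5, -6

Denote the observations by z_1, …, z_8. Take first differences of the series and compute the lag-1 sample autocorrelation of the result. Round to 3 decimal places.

First differences Δz: 3, -2, -5, 8, 0, 4, -11
Mean of differences = -0.4286
Numerator Σ(Δz_t−Δz̄)(Δz_{t+1}−Δz̄) = -78.0408
Denominator Σ(Δz_t−Δz̄)² = 237.7143
r_1(Δz) = -78.0408 / 237.7143 = -0.328

-0.328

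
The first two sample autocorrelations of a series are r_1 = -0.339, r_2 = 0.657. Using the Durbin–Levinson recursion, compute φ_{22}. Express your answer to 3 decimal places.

0.612

φ_{22} = (r_2 − r_1²) / (1 − r_1²)
r_1² = (-0.339)² = 0.114921
Numerator = 0.657 − 0.1149 = 0.5421; denominator = 1 − 0.1149 = 0.8851
φ_{22} = 0.5421 / 0.8851 = 0.612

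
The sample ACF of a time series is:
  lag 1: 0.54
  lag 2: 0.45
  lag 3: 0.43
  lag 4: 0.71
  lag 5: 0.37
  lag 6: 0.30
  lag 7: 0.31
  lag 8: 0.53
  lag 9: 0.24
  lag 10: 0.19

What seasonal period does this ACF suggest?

4

The largest autocorrelation is r_4 = 0.71; the remaining lags stay at or below 0.54. The elevated value at lag 1 (0.54), dropping to 0.45 at lag 2, reflects decaying short-term dependence rather than seasonality.
The dominant spike at lag 4 indicates a seasonal period of 4.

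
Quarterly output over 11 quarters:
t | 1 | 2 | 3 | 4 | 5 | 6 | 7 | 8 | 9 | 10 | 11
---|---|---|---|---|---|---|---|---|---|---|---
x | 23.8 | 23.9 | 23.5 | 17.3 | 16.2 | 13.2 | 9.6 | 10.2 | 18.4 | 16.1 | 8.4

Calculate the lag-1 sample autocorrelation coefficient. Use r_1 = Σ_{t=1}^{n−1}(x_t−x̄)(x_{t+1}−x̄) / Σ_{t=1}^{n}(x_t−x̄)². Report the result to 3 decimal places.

0.519

Mean x̄ = (23.8 + 23.9 + 23.5 + 17.3 + 16.2 + 13.2 + 9.6 + 10.2 + 18.4 + 16.1 + 8.4)/11 = 16.4182
Numerator Σ_{t=1}^{10}(x_t−x̄)(x_{t+1}−x̄) = 168.9051
Denominator Σ(x_t−x̄)² = 325.2764
r_1 = 168.9051 / 325.2764 = 0.519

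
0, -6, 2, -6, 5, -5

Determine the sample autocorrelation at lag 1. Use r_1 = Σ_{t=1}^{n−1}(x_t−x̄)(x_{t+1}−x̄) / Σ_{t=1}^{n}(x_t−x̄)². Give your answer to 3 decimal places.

-0.824

Mean x̄ = (0 − 6 + 2 − 6 + 5 − 5)/6 = -1.6667
Deviations from mean: 1.6667, -4.3333, 3.6667, -4.3333, 6.6667, -3.3333
Numerator Σ_{t=1}^{5}(x_t−x̄)(x_{t+1}−x̄) = -90.1111
Denominator Σ(x_t−x̄)² = 109.3333
r_1 = -90.1111 / 109.3333 = -0.824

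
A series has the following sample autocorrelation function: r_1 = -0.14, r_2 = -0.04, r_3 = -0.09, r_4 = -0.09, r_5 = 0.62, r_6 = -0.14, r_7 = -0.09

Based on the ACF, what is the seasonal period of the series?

5

The largest autocorrelation is r_5 = 0.62; the remaining lags stay at or below -0.04.
The dominant spike at lag 5 indicates a seasonal period of 5.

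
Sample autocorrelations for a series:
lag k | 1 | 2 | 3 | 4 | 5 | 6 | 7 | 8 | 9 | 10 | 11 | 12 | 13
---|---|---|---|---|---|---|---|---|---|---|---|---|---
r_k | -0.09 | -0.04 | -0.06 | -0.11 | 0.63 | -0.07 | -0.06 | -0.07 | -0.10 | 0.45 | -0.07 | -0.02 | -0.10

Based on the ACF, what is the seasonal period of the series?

The largest autocorrelation is r_5 = 0.63, with a weaker echo at lag 10 (0.45); the remaining lags stay at or below -0.02.
The dominant spike at lag 5 indicates a seasonal period of 5.

5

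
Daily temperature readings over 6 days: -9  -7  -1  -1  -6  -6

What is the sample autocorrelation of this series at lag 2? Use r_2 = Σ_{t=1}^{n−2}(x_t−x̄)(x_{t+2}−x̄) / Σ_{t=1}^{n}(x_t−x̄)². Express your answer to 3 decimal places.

Mean x̄ = (-9 − 7 − 1 − 1 − 6 − 6)/6 = -5.0000
Numerator Σ_{t=1}^{4}(x_t−x̄)(x_{t+2}−x̄) = -32.0000
Denominator Σ(x_t−x̄)² = 54.0000
r_2 = -32.0000 / 54.0000 = -0.593

-0.593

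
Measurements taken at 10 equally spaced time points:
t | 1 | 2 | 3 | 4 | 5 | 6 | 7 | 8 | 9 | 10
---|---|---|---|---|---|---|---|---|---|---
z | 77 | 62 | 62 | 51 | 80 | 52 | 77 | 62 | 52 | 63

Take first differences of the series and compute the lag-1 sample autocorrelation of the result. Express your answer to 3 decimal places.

First differences Δz: -15, 0, -11, 29, -28, 25, -15, -10, 11
Mean of differences = -1.5556
Numerator Σ(Δz_t−Δz̄)(Δz_{t+1}−Δz̄) = -2183.9753
Denominator Σ(Δz_t−Δz̄)² = 3020.2222
r_1(Δz) = -2183.9753 / 3020.2222 = -0.723

-0.723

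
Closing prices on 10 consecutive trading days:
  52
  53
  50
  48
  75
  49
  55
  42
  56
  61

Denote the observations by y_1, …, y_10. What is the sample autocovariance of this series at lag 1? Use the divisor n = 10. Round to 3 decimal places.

Mean ȳ = (52 + 53 + 50 + 48 + 75 + 49 + 55 + 42 + 56 + 61)/10 = 54.1000
Σ_{t=1}^{9}(y_t−ȳ)(y_{t+1}−ȳ) = -227.6100
γ_1 = -227.6100 / 10 = -22.761

-22.761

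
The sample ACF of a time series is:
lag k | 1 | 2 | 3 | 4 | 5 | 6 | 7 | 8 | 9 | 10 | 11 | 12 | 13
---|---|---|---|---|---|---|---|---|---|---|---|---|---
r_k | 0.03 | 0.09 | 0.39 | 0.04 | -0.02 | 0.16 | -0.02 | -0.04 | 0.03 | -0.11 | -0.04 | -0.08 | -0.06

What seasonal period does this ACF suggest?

3

The largest autocorrelation is r_3 = 0.39, with a weaker echo at lag 6 (0.16); the remaining lags stay at or below 0.09.
The dominant spike at lag 3 indicates a seasonal period of 3.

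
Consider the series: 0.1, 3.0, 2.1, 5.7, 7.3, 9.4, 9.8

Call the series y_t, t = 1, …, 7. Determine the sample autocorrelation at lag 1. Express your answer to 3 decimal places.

Mean ȳ = (0.1 + 3.0 + 2.1 + 5.7 + 7.3 + 9.4 + 9.8)/7 = 5.3429
Deviations from mean: -5.2429, -2.3429, -3.2429, 0.3571, 1.9571, 4.0571, 4.4571
Numerator Σ_{t=1}^{6}(y_t−ȳ)(y_{t+1}−ȳ) = 45.4453
Denominator Σ(y_t−ȳ)² = 83.7771
r_1 = 45.4453 / 83.7771 = 0.542

0.542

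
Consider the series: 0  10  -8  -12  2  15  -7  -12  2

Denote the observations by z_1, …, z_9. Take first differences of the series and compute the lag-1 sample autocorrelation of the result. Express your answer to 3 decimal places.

First differences Δz: 10, -18, -4, 14, 13, -22, -5, 14
Mean of differences = 0.2500
Numerator Σ(Δz_t−Δz̄)(Δz_{t+1}−Δz̄) = -222.5625
Denominator Σ(Δz_t−Δz̄)² = 1509.5000
r_1(Δz) = -222.5625 / 1509.5000 = -0.147

-0.147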